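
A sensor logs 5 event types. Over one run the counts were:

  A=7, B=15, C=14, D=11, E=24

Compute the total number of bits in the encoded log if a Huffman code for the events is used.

Greedily combine the two least-frequent nodes:
combine A(7), D(11) → 18
combine C(14), B(15) → 29
combine 18, E(24) → 42
combine 29, 42 → 71
The encoded length is the sum of every internal node's weight: 18 + 29 + 42 + 71 = 160 bits.

160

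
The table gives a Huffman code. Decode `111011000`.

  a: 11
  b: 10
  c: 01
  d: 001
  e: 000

Read left to right; each codeword is recognised as soon as it completes (prefix code):
  11→a | 10→b | 11→a | 000→e
Decoded message: abae

abae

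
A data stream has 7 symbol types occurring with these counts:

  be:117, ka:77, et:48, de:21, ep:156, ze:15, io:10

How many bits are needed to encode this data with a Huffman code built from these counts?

Merge the two smallest weights repeatedly:
merge io(10) and ze(15): 25
merge de(21) and 25: 46
merge 46 and et(48): 94
merge ka(77) and 94: 171
merge be(117) and ep(156): 273
merge 171 and 273: 444
The encoded length is the sum of every internal node's weight: 25 + 46 + 94 + 171 + 273 + 444 = 1053 bits.

1053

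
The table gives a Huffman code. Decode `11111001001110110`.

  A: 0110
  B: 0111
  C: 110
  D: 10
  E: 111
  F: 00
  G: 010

ECGBA

Read left to right; each codeword is recognised as soon as it completes (prefix code):
  111→E | 110→C | 010→G | 0111→B | 0110→A
Decoded message: ECGBA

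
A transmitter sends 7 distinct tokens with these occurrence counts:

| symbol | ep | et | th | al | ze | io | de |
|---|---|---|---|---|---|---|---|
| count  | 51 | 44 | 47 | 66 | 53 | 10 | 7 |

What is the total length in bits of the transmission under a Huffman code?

Merge the two smallest weights repeatedly:
combine de(7), io(10) → 17
combine 17, et(44) → 61
combine th(47), ep(51) → 98
combine ze(53), 61 → 114
combine al(66), 98 → 164
combine 114, 164 → 278
Total encoded bits = sum of merged weights = 17 + 61 + 98 + 114 + 164 + 278 = 732.

732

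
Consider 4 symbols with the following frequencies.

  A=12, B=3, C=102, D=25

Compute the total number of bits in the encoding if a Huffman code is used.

197

Build the Huffman tree bottom-up:
combine B(3), A(12) → 15
combine 15, D(25) → 40
combine 40, C(102) → 142
Each symbol's bit-cost is frequency × depth; summing gives 197 bits (equivalently 15 + 40 + 142).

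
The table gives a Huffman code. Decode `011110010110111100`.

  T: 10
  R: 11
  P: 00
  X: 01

Read left to right; each codeword is recognised as soon as it completes (prefix code):
  01→X | 11→R | 10→T | 01→X | 01→X | 10→T | 11→R | 11→R | 00→P
Decoded message: XRTXXTRRP

XRTXXTRRP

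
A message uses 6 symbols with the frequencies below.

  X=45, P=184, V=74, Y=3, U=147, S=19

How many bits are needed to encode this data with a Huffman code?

990

Build the Huffman tree bottom-up:
Y(3) + S(19) → 22
22 + X(45) → 67
67 + V(74) → 141
141 + U(147) → 288
P(184) + 288 → 472
Total encoded bits = sum of merged weights = 22 + 67 + 141 + 288 + 472 = 990.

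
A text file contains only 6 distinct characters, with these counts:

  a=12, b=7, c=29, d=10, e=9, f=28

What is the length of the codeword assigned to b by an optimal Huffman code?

Build the tree from the bottom:
b(7) + e(9) → 16
d(10) + a(12) → 22
16 + 22 → 38
f(28) + c(29) → 57
38 + 57 → 95
The subtree containing b is merged 3 times, so code length = 3.

3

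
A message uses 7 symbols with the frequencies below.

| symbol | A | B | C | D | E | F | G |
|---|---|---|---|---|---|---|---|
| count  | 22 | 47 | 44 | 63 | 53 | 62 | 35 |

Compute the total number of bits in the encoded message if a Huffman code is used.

Build the Huffman tree bottom-up:
A(22) + G(35) → 57
C(44) + B(47) → 91
E(53) + 57 → 110
F(62) + D(63) → 125
91 + 110 → 201
125 + 201 → 326
Total encoded bits = sum of merged weights = 57 + 91 + 110 + 125 + 201 + 326 = 910.

910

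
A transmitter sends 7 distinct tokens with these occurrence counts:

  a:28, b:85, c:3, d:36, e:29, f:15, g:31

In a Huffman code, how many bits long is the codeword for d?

3

Build the tree from the bottom:
merge c(3) and f(15): 18
merge 18 and a(28): 46
merge e(29) and g(31): 60
merge d(36) and 46: 82
merge 60 and 82: 142
merge b(85) and 142: 227
The subtree containing d is merged 3 times, so code length = 3.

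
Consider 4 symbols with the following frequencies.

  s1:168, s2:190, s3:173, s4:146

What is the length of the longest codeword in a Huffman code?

2

Merge the two lowest-weight nodes at each step:
merge s4(146) and s1(168): 314
merge s3(173) and s2(190): 363
merge 314 and 363: 677
The rarest symbols sit at the bottom; the longest codeword is 2 bits.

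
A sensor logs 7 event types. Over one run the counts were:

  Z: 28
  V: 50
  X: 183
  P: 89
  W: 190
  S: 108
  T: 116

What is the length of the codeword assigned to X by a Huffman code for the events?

Build the tree from the bottom:
merge Z(28) and V(50): 78
merge 78 and P(89): 167
merge S(108) and T(116): 224
merge 167 and X(183): 350
merge W(190) and 224: 414
merge 350 and 414: 764
X sits 2 levels below the root, so its codeword is 2 bits.

2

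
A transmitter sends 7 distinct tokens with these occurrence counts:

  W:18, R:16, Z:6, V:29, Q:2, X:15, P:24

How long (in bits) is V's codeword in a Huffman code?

2

Build the tree from the bottom:
merge Q(2) and Z(6): 8
merge 8 and X(15): 23
merge R(16) and W(18): 34
merge 23 and P(24): 47
merge V(29) and 34: 63
merge 47 and 63: 110
The subtree containing V is merged 2 times, so code length = 2.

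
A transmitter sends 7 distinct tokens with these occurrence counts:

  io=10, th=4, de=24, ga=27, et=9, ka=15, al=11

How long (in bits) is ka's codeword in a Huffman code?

3

Huffman merges, smallest pair first:
merge th(4) and et(9): 13
merge io(10) and al(11): 21
merge 13 and ka(15): 28
merge 21 and de(24): 45
merge ga(27) and 28: 55
merge 45 and 55: 100
The subtree containing ka is merged 3 times, so code length = 3.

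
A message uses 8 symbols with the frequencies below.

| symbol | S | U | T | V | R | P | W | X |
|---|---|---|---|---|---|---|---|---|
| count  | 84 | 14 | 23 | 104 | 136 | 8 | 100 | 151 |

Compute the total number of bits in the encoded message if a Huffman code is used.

1640

Greedily combine the two least-frequent nodes:
merge P(8) and U(14): 22
merge 22 and T(23): 45
merge 45 and S(84): 129
merge W(100) and V(104): 204
merge 129 and R(136): 265
merge X(151) and 204: 355
merge 265 and 355: 620
The encoded length is the sum of every internal node's weight: 22 + 45 + 129 + 204 + 265 + 355 + 620 = 1640 bits.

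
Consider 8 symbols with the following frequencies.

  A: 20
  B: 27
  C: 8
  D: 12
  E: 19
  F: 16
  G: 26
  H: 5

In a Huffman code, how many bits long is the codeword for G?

Huffman merges, smallest pair first:
combine H(5), C(8) → 13
combine D(12), 13 → 25
combine F(16), E(19) → 35
combine A(20), 25 → 45
combine G(26), B(27) → 53
combine 35, 45 → 80
combine 53, 80 → 133
G sits 2 levels below the root, so its codeword is 2 bits.

2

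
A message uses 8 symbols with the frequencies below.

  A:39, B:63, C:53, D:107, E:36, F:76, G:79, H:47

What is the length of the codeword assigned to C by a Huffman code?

3

Huffman merges, smallest pair first:
E(36) + A(39) → 75
H(47) + C(53) → 100
B(63) + 75 → 138
F(76) + G(79) → 155
100 + D(107) → 207
138 + 155 → 293
207 + 293 → 500
C sits 3 levels below the root, so its codeword is 3 bits.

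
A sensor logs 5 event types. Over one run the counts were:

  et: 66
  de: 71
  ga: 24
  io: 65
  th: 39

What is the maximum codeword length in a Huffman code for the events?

3

Merge the two lowest-weight nodes at each step:
combine ga(24), th(39) → 63
combine 63, io(65) → 128
combine et(66), de(71) → 137
combine 128, 137 → 265
Maximum depth reached is 3.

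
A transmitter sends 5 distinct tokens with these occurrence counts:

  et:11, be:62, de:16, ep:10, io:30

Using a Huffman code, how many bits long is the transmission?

254

Merge the two smallest weights repeatedly:
ep(10) + et(11) → 21
de(16) + 21 → 37
io(30) + 37 → 67
be(62) + 67 → 129
The encoded length is the sum of every internal node's weight: 21 + 37 + 67 + 129 = 254 bits.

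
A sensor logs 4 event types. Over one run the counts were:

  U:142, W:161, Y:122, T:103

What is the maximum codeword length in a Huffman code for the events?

Merge the two lowest-weight nodes at each step:
T(103) + Y(122) → 225
U(142) + W(161) → 303
225 + 303 → 528
The rarest symbols sit at the bottom; the longest codeword is 2 bits.

2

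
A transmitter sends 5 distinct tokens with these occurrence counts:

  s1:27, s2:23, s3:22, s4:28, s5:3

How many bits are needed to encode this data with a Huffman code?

Build the Huffman tree bottom-up:
s5(3) + s3(22) → 25
s2(23) + 25 → 48
s1(27) + s4(28) → 55
48 + 55 → 103
Each symbol's bit-cost is frequency × depth; summing gives 231 bits (equivalently 25 + 48 + 55 + 103).

231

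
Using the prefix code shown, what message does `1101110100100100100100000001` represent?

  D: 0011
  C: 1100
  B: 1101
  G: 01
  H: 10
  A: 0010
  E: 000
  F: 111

BBAGAGEEG

Read left to right; each codeword is recognised as soon as it completes (prefix code):
  1101→B | 1101→B | 0010→A | 01→G | 0010→A | 01→G | 000→E | 000→E | 01→G
Decoded message: BBAGAGEEG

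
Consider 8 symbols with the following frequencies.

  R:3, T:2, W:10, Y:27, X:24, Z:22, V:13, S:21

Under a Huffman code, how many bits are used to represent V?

3

Repeatedly merge the two smallest:
T(2) + R(3) → 5
5 + W(10) → 15
V(13) + 15 → 28
S(21) + Z(22) → 43
X(24) + Y(27) → 51
28 + 43 → 71
51 + 71 → 122
V sits 3 levels below the root, so its codeword is 3 bits.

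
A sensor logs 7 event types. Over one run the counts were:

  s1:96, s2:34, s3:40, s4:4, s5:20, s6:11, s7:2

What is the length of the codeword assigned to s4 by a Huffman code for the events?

Huffman merges, smallest pair first:
merge s7(2) and s4(4): 6
merge 6 and s6(11): 17
merge 17 and s5(20): 37
merge s2(34) and 37: 71
merge s3(40) and 71: 111
merge s1(96) and 111: 207
s4's leaf is at depth 6, giving a 6-bit codeword.

6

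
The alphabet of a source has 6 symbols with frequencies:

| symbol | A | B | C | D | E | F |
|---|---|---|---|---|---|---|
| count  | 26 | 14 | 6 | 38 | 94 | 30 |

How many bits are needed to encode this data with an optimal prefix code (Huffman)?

Greedily combine the two least-frequent nodes:
combine C(6), B(14) → 20
combine 20, A(26) → 46
combine F(30), D(38) → 68
combine 46, 68 → 114
combine E(94), 114 → 208
Total encoded bits = sum of merged weights = 20 + 46 + 68 + 114 + 208 = 456.

456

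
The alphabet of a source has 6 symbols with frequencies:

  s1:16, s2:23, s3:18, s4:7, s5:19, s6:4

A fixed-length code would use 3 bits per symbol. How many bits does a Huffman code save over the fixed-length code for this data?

49

Fixed-length: 3 bits × 87 symbols = 261 bits.
Huffman merges:
combine s6(4), s4(7) → 11
combine 11, s1(16) → 27
combine s3(18), s5(19) → 37
combine s2(23), 27 → 50
combine 37, 50 → 87
Huffman total = 11 + 27 + 37 + 50 + 87 = 212 bits.
Saving = 261 − 212 = 49 bits.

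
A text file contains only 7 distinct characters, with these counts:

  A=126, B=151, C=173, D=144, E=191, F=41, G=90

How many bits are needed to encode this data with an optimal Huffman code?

2515

Merge the two smallest weights repeatedly:
combine F(41), G(90) → 131
combine A(126), 131 → 257
combine D(144), B(151) → 295
combine C(173), E(191) → 364
combine 257, 295 → 552
combine 364, 552 → 916
Each symbol's bit-cost is frequency × depth; summing gives 2515 bits (equivalently 131 + 257 + 295 + 364 + 552 + 916).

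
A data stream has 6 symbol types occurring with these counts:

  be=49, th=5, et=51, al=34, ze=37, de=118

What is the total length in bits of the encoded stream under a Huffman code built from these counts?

685

Merge the two smallest weights repeatedly:
merge th(5) and al(34): 39
merge ze(37) and 39: 76
merge be(49) and et(51): 100
merge 76 and 100: 176
merge de(118) and 176: 294
Total encoded bits = sum of merged weights = 39 + 76 + 100 + 176 + 294 = 685.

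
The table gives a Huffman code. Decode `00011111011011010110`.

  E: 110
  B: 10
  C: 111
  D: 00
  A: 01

Read left to right; each codeword is recognised as soon as it completes (prefix code):
  00→D | 01→A | 111→C | 10→B | 110→E | 110→E | 10→B | 110→E
Decoded message: DACBEEBE

DACBEEBE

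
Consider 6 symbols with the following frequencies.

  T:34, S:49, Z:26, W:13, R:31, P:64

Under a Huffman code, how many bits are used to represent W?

Build the tree from the bottom:
W(13) + Z(26) → 39
R(31) + T(34) → 65
39 + S(49) → 88
P(64) + 65 → 129
88 + 129 → 217
W sits 3 levels below the root, so its codeword is 3 bits.

3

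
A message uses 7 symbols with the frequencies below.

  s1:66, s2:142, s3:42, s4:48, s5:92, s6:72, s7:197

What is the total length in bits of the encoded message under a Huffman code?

1728

Build the Huffman tree bottom-up:
combine s3(42), s4(48) → 90
combine s1(66), s6(72) → 138
combine 90, s5(92) → 182
combine 138, s2(142) → 280
combine 182, s7(197) → 379
combine 280, 379 → 659
Each symbol's bit-cost is frequency × depth; summing gives 1728 bits (equivalently 90 + 138 + 182 + 280 + 379 + 659).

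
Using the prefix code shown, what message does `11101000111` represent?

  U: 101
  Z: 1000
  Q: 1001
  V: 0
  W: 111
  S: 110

WVZW

Read left to right; each codeword is recognised as soon as it completes (prefix code):
  111→W | 0→V | 1000→Z | 111→W
Decoded message: WVZW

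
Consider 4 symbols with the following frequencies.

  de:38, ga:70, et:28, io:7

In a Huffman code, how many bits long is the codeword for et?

Huffman merges, smallest pair first:
merge io(7) and et(28): 35
merge 35 and de(38): 73
merge ga(70) and 73: 143
et sits 3 levels below the root, so its codeword is 3 bits.

3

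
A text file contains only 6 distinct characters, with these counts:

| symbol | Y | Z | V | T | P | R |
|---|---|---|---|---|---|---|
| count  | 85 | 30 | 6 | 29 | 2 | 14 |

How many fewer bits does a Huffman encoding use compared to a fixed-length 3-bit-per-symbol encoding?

170

Fixed-length: 3 bits × 166 symbols = 498 bits.
Huffman merges:
combine P(2), V(6) → 8
combine 8, R(14) → 22
combine 22, T(29) → 51
combine Z(30), 51 → 81
combine 81, Y(85) → 166
Huffman total = 8 + 22 + 51 + 81 + 166 = 328 bits.
Saving = 498 − 328 = 170 bits.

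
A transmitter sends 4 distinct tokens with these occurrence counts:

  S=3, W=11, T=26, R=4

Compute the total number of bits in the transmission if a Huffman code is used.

Build the Huffman tree bottom-up:
S(3) + R(4) → 7
7 + W(11) → 18
18 + T(26) → 44
Total encoded bits = sum of merged weights = 7 + 18 + 44 = 69.

69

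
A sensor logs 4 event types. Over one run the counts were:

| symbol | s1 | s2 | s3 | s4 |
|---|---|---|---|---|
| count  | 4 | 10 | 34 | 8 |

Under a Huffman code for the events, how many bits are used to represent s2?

2

Build the tree from the bottom:
combine s1(4), s4(8) → 12
combine s2(10), 12 → 22
combine 22, s3(34) → 56
The subtree containing s2 is merged 2 times, so code length = 2.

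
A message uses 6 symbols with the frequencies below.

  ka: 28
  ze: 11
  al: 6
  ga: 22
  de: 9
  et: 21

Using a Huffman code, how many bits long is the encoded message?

235

Merge the two smallest weights repeatedly:
merge al(6) and de(9): 15
merge ze(11) and 15: 26
merge et(21) and ga(22): 43
merge 26 and ka(28): 54
merge 43 and 54: 97
Total encoded bits = sum of merged weights = 15 + 26 + 43 + 54 + 97 = 235.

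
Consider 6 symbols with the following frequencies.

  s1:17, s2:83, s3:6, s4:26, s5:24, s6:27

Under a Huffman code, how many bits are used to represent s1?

4

Repeatedly merge the two smallest:
merge s3(6) and s1(17): 23
merge 23 and s5(24): 47
merge s4(26) and s6(27): 53
merge 47 and 53: 100
merge s2(83) and 100: 183
s1 sits 4 levels below the root, so its codeword is 4 bits.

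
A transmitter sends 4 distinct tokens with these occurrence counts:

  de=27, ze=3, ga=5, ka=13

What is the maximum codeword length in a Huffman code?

3

Merge the two lowest-weight nodes at each step:
combine ze(3), ga(5) → 8
combine 8, ka(13) → 21
combine 21, de(27) → 48
Maximum depth reached is 3.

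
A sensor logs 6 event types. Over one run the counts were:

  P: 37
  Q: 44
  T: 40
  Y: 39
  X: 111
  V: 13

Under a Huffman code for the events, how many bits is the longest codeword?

4

Merge the two lowest-weight nodes at each step:
merge V(13) and P(37): 50
merge Y(39) and T(40): 79
merge Q(44) and 50: 94
merge 79 and 94: 173
merge X(111) and 173: 284
The first pair merged (V, P) ends up deepest, at depth 4.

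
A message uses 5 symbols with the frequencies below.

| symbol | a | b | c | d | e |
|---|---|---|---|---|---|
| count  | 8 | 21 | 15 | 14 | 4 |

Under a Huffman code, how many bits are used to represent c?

2

Huffman merges, smallest pair first:
merge e(4) and a(8): 12
merge 12 and d(14): 26
merge c(15) and b(21): 36
merge 26 and 36: 62
The subtree containing c is merged 2 times, so code length = 2.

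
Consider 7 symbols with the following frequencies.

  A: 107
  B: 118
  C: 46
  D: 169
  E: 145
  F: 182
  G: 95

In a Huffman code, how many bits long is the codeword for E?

3

Repeatedly merge the two smallest:
merge C(46) and G(95): 141
merge A(107) and B(118): 225
merge 141 and E(145): 286
merge D(169) and F(182): 351
merge 225 and 286: 511
merge 351 and 511: 862
E sits 3 levels below the root, so its codeword is 3 bits.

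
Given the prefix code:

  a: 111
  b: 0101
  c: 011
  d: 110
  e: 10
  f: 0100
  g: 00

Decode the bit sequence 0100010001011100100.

ffbdf

Read left to right; each codeword is recognised as soon as it completes (prefix code):
  0100→f | 0100→f | 0101→b | 110→d | 0100→f
Decoded message: ffbdf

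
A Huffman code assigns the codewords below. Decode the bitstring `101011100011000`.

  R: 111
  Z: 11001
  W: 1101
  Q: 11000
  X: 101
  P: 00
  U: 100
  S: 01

Read left to right; each codeword is recognised as soon as it completes (prefix code):
  101→X | 01→S | 11000→Q | 11000→Q
Decoded message: XSQQ

XSQQ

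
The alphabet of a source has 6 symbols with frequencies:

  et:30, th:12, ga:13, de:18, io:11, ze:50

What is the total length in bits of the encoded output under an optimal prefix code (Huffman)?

Greedily combine the two least-frequent nodes:
merge io(11) and th(12): 23
merge ga(13) and de(18): 31
merge 23 and et(30): 53
merge 31 and ze(50): 81
merge 53 and 81: 134
Total encoded bits = sum of merged weights = 23 + 31 + 53 + 81 + 134 = 322.

322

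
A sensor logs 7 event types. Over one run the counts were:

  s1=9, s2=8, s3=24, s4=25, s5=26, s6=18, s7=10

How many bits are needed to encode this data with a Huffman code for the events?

326

Build the Huffman tree bottom-up:
merge s2(8) and s1(9): 17
merge s7(10) and 17: 27
merge s6(18) and s3(24): 42
merge s4(25) and s5(26): 51
merge 27 and 42: 69
merge 51 and 69: 120
Each symbol's bit-cost is frequency × depth; summing gives 326 bits (equivalently 17 + 27 + 42 + 51 + 69 + 120).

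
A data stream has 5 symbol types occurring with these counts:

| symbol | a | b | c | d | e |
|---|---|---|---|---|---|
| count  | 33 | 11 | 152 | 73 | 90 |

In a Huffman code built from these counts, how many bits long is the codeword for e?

2

Build the tree from the bottom:
b(11) + a(33) → 44
44 + d(73) → 117
e(90) + 117 → 207
c(152) + 207 → 359
e's leaf is at depth 2, giving a 2-bit codeword.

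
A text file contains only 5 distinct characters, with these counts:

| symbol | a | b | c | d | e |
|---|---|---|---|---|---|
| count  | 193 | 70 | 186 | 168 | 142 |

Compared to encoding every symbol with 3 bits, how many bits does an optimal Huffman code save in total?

Fixed-length: 3 bits × 759 symbols = 2277 bits.
Huffman merges:
merge b(70) and e(142): 212
merge d(168) and c(186): 354
merge a(193) and 212: 405
merge 354 and 405: 759
Huffman total = 212 + 354 + 405 + 759 = 1730 bits.
Saving = 2277 − 1730 = 547 bits.

547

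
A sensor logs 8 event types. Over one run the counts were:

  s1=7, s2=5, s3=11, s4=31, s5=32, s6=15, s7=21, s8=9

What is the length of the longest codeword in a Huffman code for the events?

Merge the two lowest-weight nodes at each step:
combine s2(5), s1(7) → 12
combine s8(9), s3(11) → 20
combine 12, s6(15) → 27
combine 20, s7(21) → 41
combine 27, s4(31) → 58
combine s5(32), 41 → 73
combine 58, 73 → 131
Maximum depth reached is 4.

4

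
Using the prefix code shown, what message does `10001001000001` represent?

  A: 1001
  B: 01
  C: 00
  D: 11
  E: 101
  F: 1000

FACCB

Read left to right; each codeword is recognised as soon as it completes (prefix code):
  1000→F | 1001→A | 00→C | 00→C | 01→B
Decoded message: FACCB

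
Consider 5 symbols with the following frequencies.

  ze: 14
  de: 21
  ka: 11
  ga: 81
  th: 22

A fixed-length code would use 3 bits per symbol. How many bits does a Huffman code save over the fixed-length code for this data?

Fixed-length: 3 bits × 149 symbols = 447 bits.
Huffman merges:
merge ka(11) and ze(14): 25
merge de(21) and th(22): 43
merge 25 and 43: 68
merge 68 and ga(81): 149
Huffman total = 25 + 43 + 68 + 149 = 285 bits.
Saving = 447 − 285 = 162 bits.

162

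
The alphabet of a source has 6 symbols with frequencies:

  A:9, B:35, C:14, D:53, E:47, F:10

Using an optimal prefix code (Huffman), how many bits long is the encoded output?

388

Greedily combine the two least-frequent nodes:
A(9) + F(10) → 19
C(14) + 19 → 33
33 + B(35) → 68
E(47) + D(53) → 100
68 + 100 → 168
The encoded length is the sum of every internal node's weight: 19 + 33 + 68 + 100 + 168 = 388 bits.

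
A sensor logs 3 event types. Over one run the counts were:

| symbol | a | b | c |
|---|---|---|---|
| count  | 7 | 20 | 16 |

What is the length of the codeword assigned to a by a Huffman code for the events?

2

Repeatedly merge the two smallest:
merge a(7) and c(16): 23
merge b(20) and 23: 43
a's leaf is at depth 2, giving a 2-bit codeword.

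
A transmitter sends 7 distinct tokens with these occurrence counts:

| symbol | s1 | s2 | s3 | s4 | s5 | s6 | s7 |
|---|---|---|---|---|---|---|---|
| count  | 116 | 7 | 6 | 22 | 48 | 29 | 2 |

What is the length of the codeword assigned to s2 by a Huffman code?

5

Build the tree from the bottom:
combine s7(2), s3(6) → 8
combine s2(7), 8 → 15
combine 15, s4(22) → 37
combine s6(29), 37 → 66
combine s5(48), 66 → 114
combine 114, s1(116) → 230
s2's leaf is at depth 5, giving a 5-bit codeword.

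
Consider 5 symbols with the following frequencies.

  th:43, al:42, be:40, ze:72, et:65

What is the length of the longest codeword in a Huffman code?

3

Merge the two lowest-weight nodes at each step:
combine be(40), al(42) → 82
combine th(43), et(65) → 108
combine ze(72), 82 → 154
combine 108, 154 → 262
Maximum depth reached is 3.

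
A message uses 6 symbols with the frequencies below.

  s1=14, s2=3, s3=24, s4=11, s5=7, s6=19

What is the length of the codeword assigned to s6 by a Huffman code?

2

Huffman merges, smallest pair first:
merge s2(3) and s5(7): 10
merge 10 and s4(11): 21
merge s1(14) and s6(19): 33
merge 21 and s3(24): 45
merge 33 and 45: 78
The subtree containing s6 is merged 2 times, so code length = 2.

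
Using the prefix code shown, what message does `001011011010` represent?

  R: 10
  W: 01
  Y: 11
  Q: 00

Read left to right; each codeword is recognised as soon as it completes (prefix code):
  00→Q | 10→R | 11→Y | 01→W | 10→R | 10→R
Decoded message: QRYWRR

QRYWRR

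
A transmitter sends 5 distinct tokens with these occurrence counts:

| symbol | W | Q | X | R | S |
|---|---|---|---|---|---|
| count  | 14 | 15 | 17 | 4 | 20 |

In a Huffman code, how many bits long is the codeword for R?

3

Repeatedly merge the two smallest:
combine R(4), W(14) → 18
combine Q(15), X(17) → 32
combine 18, S(20) → 38
combine 32, 38 → 70
R sits 3 levels below the root, so its codeword is 3 bits.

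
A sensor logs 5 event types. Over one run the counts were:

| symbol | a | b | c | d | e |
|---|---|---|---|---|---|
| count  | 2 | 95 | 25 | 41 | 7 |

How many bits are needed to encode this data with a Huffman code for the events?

Merge the two smallest weights repeatedly:
a(2) + e(7) → 9
9 + c(25) → 34
34 + d(41) → 75
75 + b(95) → 170
The encoded length is the sum of every internal node's weight: 9 + 34 + 75 + 170 = 288 bits.

288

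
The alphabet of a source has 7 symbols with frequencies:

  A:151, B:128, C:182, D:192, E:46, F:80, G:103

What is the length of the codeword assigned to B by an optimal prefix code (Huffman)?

Repeatedly merge the two smallest:
combine E(46), F(80) → 126
combine G(103), 126 → 229
combine B(128), A(151) → 279
combine C(182), D(192) → 374
combine 229, 279 → 508
combine 374, 508 → 882
The subtree containing B is merged 3 times, so code length = 3.

3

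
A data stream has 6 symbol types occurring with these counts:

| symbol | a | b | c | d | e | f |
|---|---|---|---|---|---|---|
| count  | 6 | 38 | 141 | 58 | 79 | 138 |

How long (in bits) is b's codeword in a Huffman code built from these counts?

Build the tree from the bottom:
merge a(6) and b(38): 44
merge 44 and d(58): 102
merge e(79) and 102: 181
merge f(138) and c(141): 279
merge 181 and 279: 460
b sits 4 levels below the root, so its codeword is 4 bits.

4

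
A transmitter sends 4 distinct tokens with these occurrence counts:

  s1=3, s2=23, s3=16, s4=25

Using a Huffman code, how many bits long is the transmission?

Build the Huffman tree bottom-up:
merge s1(3) and s3(16): 19
merge 19 and s2(23): 42
merge s4(25) and 42: 67
The encoded length is the sum of every internal node's weight: 19 + 42 + 67 = 128 bits.

128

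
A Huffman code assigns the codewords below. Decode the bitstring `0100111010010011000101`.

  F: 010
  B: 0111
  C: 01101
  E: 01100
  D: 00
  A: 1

Read left to right; each codeword is recognised as soon as it completes (prefix code):
  010→F | 0111→B | 010→F | 010→F | 01100→E | 010→F | 1→A
Decoded message: FBFFEFA

FBFFEFA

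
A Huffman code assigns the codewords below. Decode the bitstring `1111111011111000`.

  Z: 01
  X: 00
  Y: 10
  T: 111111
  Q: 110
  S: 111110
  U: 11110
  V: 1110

Read left to right; each codeword is recognised as soon as it completes (prefix code):
  111111→T | 10→Y | 111110→S | 00→X
Decoded message: TYSX

TYSX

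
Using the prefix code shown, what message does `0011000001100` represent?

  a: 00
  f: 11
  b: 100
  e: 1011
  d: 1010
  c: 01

afaacb

Read left to right; each codeword is recognised as soon as it completes (prefix code):
  00→a | 11→f | 00→a | 00→a | 01→c | 100→b
Decoded message: afaacb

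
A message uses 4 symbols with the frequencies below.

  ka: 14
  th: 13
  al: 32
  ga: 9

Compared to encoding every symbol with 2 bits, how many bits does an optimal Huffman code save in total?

10

Fixed-length: 2 bits × 68 symbols = 136 bits.
Huffman merges:
combine ga(9), th(13) → 22
combine ka(14), 22 → 36
combine al(32), 36 → 68
Huffman total = 22 + 36 + 68 = 126 bits.
Saving = 136 − 126 = 10 bits.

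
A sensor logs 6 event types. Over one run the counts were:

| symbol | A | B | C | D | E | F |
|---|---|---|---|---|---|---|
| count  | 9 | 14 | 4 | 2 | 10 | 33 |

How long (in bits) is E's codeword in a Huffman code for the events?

3

Huffman merges, smallest pair first:
D(2) + C(4) → 6
6 + A(9) → 15
E(10) + B(14) → 24
15 + 24 → 39
F(33) + 39 → 72
The subtree containing E is merged 3 times, so code length = 3.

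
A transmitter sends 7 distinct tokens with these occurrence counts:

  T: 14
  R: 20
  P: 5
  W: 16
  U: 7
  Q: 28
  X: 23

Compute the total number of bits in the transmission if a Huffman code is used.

Build the Huffman tree bottom-up:
P(5) + U(7) → 12
12 + T(14) → 26
W(16) + R(20) → 36
X(23) + 26 → 49
Q(28) + 36 → 64
49 + 64 → 113
The encoded length is the sum of every internal node's weight: 12 + 26 + 36 + 49 + 64 + 113 = 300 bits.

300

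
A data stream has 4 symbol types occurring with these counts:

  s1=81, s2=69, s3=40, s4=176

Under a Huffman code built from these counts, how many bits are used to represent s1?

2

Repeatedly merge the two smallest:
merge s3(40) and s2(69): 109
merge s1(81) and 109: 190
merge s4(176) and 190: 366
s1 sits 2 levels below the root, so its codeword is 2 bits.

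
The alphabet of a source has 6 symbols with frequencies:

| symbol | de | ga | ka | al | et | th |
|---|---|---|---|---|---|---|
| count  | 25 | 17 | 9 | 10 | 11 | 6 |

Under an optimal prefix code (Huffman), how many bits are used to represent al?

3

Build the tree from the bottom:
combine th(6), ka(9) → 15
combine al(10), et(11) → 21
combine 15, ga(17) → 32
combine 21, de(25) → 46
combine 32, 46 → 78
The subtree containing al is merged 3 times, so code length = 3.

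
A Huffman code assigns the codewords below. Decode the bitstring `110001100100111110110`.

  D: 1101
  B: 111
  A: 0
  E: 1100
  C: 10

Read left to right; each codeword is recognised as soon as it completes (prefix code):
  1100→E | 0→A | 1100→E | 10→C | 0→A | 111→B | 1101→D | 10→C
Decoded message: EAECABDC

EAECABDC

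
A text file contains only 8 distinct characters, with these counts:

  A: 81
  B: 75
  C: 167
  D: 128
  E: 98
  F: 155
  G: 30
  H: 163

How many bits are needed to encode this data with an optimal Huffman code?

Build the Huffman tree bottom-up:
G(30) + B(75) → 105
A(81) + E(98) → 179
105 + D(128) → 233
F(155) + H(163) → 318
C(167) + 179 → 346
233 + 318 → 551
346 + 551 → 897
Each symbol's bit-cost is frequency × depth; summing gives 2629 bits (equivalently 105 + 179 + 233 + 318 + 346 + 551 + 897).

2629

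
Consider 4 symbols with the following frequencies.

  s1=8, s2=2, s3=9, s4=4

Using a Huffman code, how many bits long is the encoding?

43

Greedily combine the two least-frequent nodes:
combine s2(2), s4(4) → 6
combine 6, s1(8) → 14
combine s3(9), 14 → 23
The encoded length is the sum of every internal node's weight: 6 + 14 + 23 = 43 bits.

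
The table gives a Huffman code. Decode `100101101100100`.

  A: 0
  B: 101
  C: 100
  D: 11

Read left to right; each codeword is recognised as soon as it completes (prefix code):
  100→C | 101→B | 101→B | 100→C | 100→C
Decoded message: CBBCC

CBBCC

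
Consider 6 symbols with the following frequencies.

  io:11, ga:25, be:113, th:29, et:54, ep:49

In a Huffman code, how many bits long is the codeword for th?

3

Huffman merges, smallest pair first:
merge io(11) and ga(25): 36
merge th(29) and 36: 65
merge ep(49) and et(54): 103
merge 65 and 103: 168
merge be(113) and 168: 281
The subtree containing th is merged 3 times, so code length = 3.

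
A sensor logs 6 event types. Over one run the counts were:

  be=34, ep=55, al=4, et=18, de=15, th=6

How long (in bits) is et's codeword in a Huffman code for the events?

Repeatedly merge the two smallest:
al(4) + th(6) → 10
10 + de(15) → 25
et(18) + 25 → 43
be(34) + 43 → 77
ep(55) + 77 → 132
The subtree containing et is merged 3 times, so code length = 3.

3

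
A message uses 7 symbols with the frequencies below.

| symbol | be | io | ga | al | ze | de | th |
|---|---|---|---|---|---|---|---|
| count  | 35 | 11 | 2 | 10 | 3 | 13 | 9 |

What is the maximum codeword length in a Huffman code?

5

Merge the two lowest-weight nodes at each step:
merge ga(2) and ze(3): 5
merge 5 and th(9): 14
merge al(10) and io(11): 21
merge de(13) and 14: 27
merge 21 and 27: 48
merge be(35) and 48: 83
Maximum depth reached is 5.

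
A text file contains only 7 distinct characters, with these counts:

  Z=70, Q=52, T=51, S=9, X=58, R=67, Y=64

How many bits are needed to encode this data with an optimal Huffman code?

Merge the two smallest weights repeatedly:
merge S(9) and T(51): 60
merge Q(52) and X(58): 110
merge 60 and Y(64): 124
merge R(67) and Z(70): 137
merge 110 and 124: 234
merge 137 and 234: 371
Total encoded bits = sum of merged weights = 60 + 110 + 124 + 137 + 234 + 371 = 1036.

1036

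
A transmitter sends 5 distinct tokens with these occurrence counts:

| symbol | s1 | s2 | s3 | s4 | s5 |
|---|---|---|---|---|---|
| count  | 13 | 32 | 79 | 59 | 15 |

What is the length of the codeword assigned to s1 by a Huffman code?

4

Repeatedly merge the two smallest:
merge s1(13) and s5(15): 28
merge 28 and s2(32): 60
merge s4(59) and 60: 119
merge s3(79) and 119: 198
The subtree containing s1 is merged 4 times, so code length = 4.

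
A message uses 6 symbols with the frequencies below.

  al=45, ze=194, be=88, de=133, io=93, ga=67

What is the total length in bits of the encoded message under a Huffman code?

1533

Merge the two smallest weights repeatedly:
merge al(45) and ga(67): 112
merge be(88) and io(93): 181
merge 112 and de(133): 245
merge 181 and ze(194): 375
merge 245 and 375: 620
The encoded length is the sum of every internal node's weight: 112 + 181 + 245 + 375 + 620 = 1533 bits.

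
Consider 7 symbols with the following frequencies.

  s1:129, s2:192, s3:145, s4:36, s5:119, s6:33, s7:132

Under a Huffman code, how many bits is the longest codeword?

Merge the two lowest-weight nodes at each step:
combine s6(33), s4(36) → 69
combine 69, s5(119) → 188
combine s1(129), s7(132) → 261
combine s3(145), 188 → 333
combine s2(192), 261 → 453
combine 333, 453 → 786
The first pair merged (s6, s4) ends up deepest, at depth 4.

4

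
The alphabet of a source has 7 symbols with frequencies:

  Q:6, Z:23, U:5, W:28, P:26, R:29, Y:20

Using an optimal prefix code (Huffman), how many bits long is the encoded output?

365

Greedily combine the two least-frequent nodes:
merge U(5) and Q(6): 11
merge 11 and Y(20): 31
merge Z(23) and P(26): 49
merge W(28) and R(29): 57
merge 31 and 49: 80
merge 57 and 80: 137
The encoded length is the sum of every internal node's weight: 11 + 31 + 49 + 57 + 80 + 137 = 365 bits.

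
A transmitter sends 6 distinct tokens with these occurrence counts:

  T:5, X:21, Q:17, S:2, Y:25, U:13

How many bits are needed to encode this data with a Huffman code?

Greedily combine the two least-frequent nodes:
S(2) + T(5) → 7
7 + U(13) → 20
Q(17) + 20 → 37
X(21) + Y(25) → 46
37 + 46 → 83
The encoded length is the sum of every internal node's weight: 7 + 20 + 37 + 46 + 83 = 193 bits.

193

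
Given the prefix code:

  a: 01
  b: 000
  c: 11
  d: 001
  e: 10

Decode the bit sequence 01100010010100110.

aeddade

Read left to right; each codeword is recognised as soon as it completes (prefix code):
  01→a | 10→e | 001→d | 001→d | 01→a | 001→d | 10→e
Decoded message: aeddade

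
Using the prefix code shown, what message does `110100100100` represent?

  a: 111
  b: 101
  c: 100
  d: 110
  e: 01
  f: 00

dccc

Read left to right; each codeword is recognised as soon as it completes (prefix code):
  110→d | 100→c | 100→c | 100→c
Decoded message: dccc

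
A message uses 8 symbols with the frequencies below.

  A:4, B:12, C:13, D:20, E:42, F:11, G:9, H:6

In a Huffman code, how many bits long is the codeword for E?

2

Build the tree from the bottom:
A(4) + H(6) → 10
G(9) + 10 → 19
F(11) + B(12) → 23
C(13) + 19 → 32
D(20) + 23 → 43
32 + E(42) → 74
43 + 74 → 117
E sits 2 levels below the root, so its codeword is 2 bits.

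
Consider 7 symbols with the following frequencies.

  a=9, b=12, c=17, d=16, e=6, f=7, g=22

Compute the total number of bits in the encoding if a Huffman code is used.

Greedily combine the two least-frequent nodes:
combine e(6), f(7) → 13
combine a(9), b(12) → 21
combine 13, d(16) → 29
combine c(17), 21 → 38
combine g(22), 29 → 51
combine 38, 51 → 89
The encoded length is the sum of every internal node's weight: 13 + 21 + 29 + 38 + 51 + 89 = 241 bits.

241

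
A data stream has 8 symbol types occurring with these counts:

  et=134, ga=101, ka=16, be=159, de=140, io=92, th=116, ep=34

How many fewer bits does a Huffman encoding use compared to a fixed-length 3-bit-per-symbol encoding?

109

Fixed-length: 3 bits × 792 symbols = 2376 bits.
Huffman merges:
ka(16) + ep(34) → 50
50 + io(92) → 142
ga(101) + th(116) → 217
et(134) + de(140) → 274
142 + be(159) → 301
217 + 274 → 491
301 + 491 → 792
Huffman total = 50 + 142 + 217 + 274 + 301 + 491 + 792 = 2267 bits.
Saving = 2376 − 2267 = 109 bits.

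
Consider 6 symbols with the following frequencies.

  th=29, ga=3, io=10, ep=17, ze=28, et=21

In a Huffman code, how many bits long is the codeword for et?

Build the tree from the bottom:
ga(3) + io(10) → 13
13 + ep(17) → 30
et(21) + ze(28) → 49
th(29) + 30 → 59
49 + 59 → 108
et sits 2 levels below the root, so its codeword is 2 bits.

2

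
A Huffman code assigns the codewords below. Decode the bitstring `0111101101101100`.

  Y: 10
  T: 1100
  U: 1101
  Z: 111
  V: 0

Read left to right; each codeword is recognised as soon as it completes (prefix code):
  0→V | 111→Z | 10→Y | 1101→U | 10→Y | 1100→T
Decoded message: VZYUYT

VZYUYT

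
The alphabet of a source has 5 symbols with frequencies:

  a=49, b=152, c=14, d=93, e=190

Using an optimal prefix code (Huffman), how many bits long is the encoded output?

Build the Huffman tree bottom-up:
c(14) + a(49) → 63
63 + d(93) → 156
b(152) + 156 → 308
e(190) + 308 → 498
The encoded length is the sum of every internal node's weight: 63 + 156 + 308 + 498 = 1025 bits.

1025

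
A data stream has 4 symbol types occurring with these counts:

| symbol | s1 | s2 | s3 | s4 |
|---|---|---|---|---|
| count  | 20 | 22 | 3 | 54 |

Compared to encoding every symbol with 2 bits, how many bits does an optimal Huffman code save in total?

Fixed-length: 2 bits × 99 symbols = 198 bits.
Huffman merges:
s3(3) + s1(20) → 23
s2(22) + 23 → 45
45 + s4(54) → 99
Huffman total = 23 + 45 + 99 = 167 bits.
Saving = 198 − 167 = 31 bits.

31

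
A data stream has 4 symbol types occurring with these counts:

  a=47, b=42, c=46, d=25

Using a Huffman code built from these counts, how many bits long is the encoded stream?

320

Merge the two smallest weights repeatedly:
merge d(25) and b(42): 67
merge c(46) and a(47): 93
merge 67 and 93: 160
Total encoded bits = sum of merged weights = 67 + 93 + 160 = 320.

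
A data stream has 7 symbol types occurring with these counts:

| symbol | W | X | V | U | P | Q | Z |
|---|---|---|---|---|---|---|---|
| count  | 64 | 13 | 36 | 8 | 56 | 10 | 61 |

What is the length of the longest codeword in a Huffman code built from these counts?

5

Merge the two lowest-weight nodes at each step:
combine U(8), Q(10) → 18
combine X(13), 18 → 31
combine 31, V(36) → 67
combine P(56), Z(61) → 117
combine W(64), 67 → 131
combine 117, 131 → 248
The rarest symbols sit at the bottom; the longest codeword is 5 bits.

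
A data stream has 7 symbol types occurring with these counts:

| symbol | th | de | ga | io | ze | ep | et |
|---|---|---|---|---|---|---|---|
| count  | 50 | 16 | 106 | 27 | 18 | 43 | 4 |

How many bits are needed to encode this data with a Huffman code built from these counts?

638

Build the Huffman tree bottom-up:
et(4) + de(16) → 20
ze(18) + 20 → 38
io(27) + 38 → 65
ep(43) + th(50) → 93
65 + 93 → 158
ga(106) + 158 → 264
The encoded length is the sum of every internal node's weight: 20 + 38 + 65 + 93 + 158 + 264 = 638 bits.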